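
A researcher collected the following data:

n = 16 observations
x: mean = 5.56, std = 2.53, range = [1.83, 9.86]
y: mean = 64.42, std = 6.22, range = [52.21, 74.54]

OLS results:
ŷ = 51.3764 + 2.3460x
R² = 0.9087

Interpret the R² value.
R² = 0.9087 means 90.87% of the variation in y is explained by the linear relationship with x. This indicates a strong fit.

R² (coefficient of determination) measures the proportion of variance in y explained by the regression model.

Here R² = 0.9087:
- Explained: 90.87% of the variation in y
- Unexplained (residual): 100% − 90.87% = 9.13%
- Rule of thumb (below 0.3 weak; 0.3 to below 0.7 moderate; 0.7 and above strong) → strong

Note: R² never decreases when predictors are added, so it should not be used alone to compare models of different size.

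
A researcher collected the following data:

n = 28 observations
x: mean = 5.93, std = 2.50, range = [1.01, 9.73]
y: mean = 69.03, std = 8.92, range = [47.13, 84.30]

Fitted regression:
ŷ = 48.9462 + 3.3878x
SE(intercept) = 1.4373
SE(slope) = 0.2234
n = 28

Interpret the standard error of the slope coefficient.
The slope 3.3878 is pinned down to within about ±0.2234 (one SE) by these data — relative uncertainty 6.6%, i.e. precise.

SE(β̂₁) = 0.2234 says: if we drew many samples of n = 28 from the same population and refit each time, the fitted slopes would scatter with a standard deviation of roughly 0.2234 around the true β₁.

Relative precision:
- SE / |β̂₁| = 0.2234 / 3.3878 = 6.6%
- Rule of thumb (under 20%: precise; 20% to under 50%: moderately precise; 50% or more: imprecise) → precise

Link to the t-test: t = β̂₁ / SE(β̂₁) = 3.3878 / 0.2234 = 15.1647, the statistic for H₀: β₁ = 0.

What drives SE(β̂₁): larger n (here n = 28) → smaller SE.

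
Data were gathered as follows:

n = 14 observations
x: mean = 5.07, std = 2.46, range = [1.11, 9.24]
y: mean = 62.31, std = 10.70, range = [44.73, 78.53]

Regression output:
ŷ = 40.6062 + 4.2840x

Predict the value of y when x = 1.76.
ŷ = 48.1460

Plug x = 1.76 into the fitted line:

ŷ = 40.6062 + 4.2840 × 1.76
ŷ = 40.6062 + 7.5398
ŷ = 48.1460

This is the fitted mean response at that x — an individual observation would come with a wider prediction interval.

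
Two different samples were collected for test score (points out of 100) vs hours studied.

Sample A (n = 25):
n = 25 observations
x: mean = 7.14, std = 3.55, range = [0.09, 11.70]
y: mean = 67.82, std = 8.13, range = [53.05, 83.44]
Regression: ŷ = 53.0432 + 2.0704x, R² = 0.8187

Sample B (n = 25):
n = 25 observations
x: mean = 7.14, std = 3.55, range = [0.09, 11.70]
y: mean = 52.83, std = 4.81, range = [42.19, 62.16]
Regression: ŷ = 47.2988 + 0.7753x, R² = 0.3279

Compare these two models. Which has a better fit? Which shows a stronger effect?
Model A has the better fit (R² = 0.8187 vs 0.3279). Model A shows the stronger effect (|β₁| = 2.0704 vs 0.7753).

Model Comparison:

Fit — compare R²:
- Model A: R² = 0.8187 → 81.87% of variance in test score explained
- Model B: R² = 0.3279 → 32.79% of variance in test score explained
- 0.8187 > 0.3279 → Model A has the better fit

Which has the larger per-hour effect? (|β₁|)
- Model A: β₁ = 2.0704 → predicted test score rises 2.0704 points per additional hour of study time
- Model B: β₁ = 0.7753 → predicted test score rises 0.7753 points per additional hour of study time
- |2.0704| > |0.7753| → Model A shows the stronger marginal effect

Note: R² measures how tightly points cluster around the line; β₁ measures how steep the line is — they answer different questions.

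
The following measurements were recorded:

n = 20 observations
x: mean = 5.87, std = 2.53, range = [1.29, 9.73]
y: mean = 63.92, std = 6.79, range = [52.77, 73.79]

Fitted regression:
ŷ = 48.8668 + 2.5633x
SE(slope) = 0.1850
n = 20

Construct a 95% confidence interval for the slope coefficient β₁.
The 95% CI for β₁ is (2.1746, 2.9520)

Confidence interval for the slope:

The 95% CI for β₁ is: β̂₁ ± t*(α/2, n-2) × SE(β̂₁)

Step 1: Find critical t-value
- Confidence level = 0.95
- Degrees of freedom = n - 2 = 20 - 2 = 18
- t*(α/2, 18) = 2.1009

Step 2: Calculate margin of error
Margin = 2.1009 × 0.1850 = 0.3887

Step 3: Construct interval
CI = 2.5633 ± 0.3887
CI = (2.1746, 2.9520)

Interpretation: intervals built this way capture the true β₁ in 95% of repeated samples; here the plausible range for the per-unit effect of x on y is 2.1746 to 2.9520.
Both endpoints are positive, so the data support a genuinely positive slope at this confidence level.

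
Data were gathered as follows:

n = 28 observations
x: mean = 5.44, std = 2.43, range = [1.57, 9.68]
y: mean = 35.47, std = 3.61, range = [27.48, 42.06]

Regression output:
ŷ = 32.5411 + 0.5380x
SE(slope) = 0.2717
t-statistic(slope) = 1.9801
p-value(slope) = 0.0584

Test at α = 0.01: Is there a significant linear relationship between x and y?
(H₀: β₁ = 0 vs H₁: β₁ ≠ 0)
Since p-value = 0.0584 ≥ α = 0.01, fail to reject H₀ — the slope is not significantly different from 0.

Hypothesis test for the slope coefficient:

H₀: β₁ = 0 (no linear relationship)
H₁: β₁ ≠ 0 (linear relationship exists)

Test statistic: t = β̂₁ / SE(β̂₁) = 0.5380 / 0.2717 = 1.9801

With df = 26, the two-sided p-value for |t| = 1.9801 is 0.0584.

Decision rule: reject H₀ if p-value < α.
p-value = 0.0584 ≥ α = 0.01 → fail to reject H₀.

There is not sufficient evidence at the 1% significance level to conclude that a linear relationship exists between x and y.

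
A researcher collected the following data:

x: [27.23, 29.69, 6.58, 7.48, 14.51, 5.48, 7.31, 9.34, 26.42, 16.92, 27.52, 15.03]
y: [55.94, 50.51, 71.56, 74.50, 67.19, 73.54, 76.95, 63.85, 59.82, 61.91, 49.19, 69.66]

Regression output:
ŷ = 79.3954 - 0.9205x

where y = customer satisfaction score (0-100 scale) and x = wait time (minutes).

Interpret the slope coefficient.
On average, satisfaction score is about 0.9205 points lower for every extra minute of wait time.

The slope β₁ = -0.9205 gives the rate at which the fitted satisfaction score changes with wait time.

Interpretation:
- Wait time up by 1 minute → predicted satisfaction score decreases by 0.9205 points
- The effect is assumed constant over the observed range of x (linearity)
- The sign (−) gives the direction; the magnitude 0.9205 gives the size of the effect per minute

(β₀ = 79.3954 is the fitted value at x = 0 and is not part of the slope interpretation.)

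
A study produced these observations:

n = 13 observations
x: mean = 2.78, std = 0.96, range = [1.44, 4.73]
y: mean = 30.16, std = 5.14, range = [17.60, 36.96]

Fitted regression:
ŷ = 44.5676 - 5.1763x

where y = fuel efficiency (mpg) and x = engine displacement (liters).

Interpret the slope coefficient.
On average, fuel efficiency is about 5.1763 mpg lower for every extra liter of engine displacement.

The slope β₁ = -5.1763 gives the rate at which the fitted fuel efficiency changes with engine displacement.

Interpretation:
- Engine displacement up by 1 liter → predicted fuel efficiency decreases by 5.1763 mpg
- This is a linear approximation: the same per-unit change is assumed across the whole observed x range

The intercept β₀ = 44.5676 is the predicted fuel efficiency when engine displacement = 0; since the smallest observed x is 1.44, this is an extrapolation and mainly anchors the line.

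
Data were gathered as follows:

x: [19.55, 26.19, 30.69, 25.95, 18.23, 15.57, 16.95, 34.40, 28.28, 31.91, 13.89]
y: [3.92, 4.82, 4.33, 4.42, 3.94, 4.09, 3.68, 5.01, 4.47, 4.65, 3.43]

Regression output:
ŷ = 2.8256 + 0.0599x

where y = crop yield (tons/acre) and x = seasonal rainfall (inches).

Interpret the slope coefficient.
For each additional inch of rainfall, predicted crop yield increases by approximately 0.0599 tons/acre.

The slope β₁ = 0.0599 gives the rate at which the fitted crop yield changes with rainfall.

Interpretation:
- Rainfall up by 1 inch → predicted crop yield increases by 0.0599 tons/acre
- This is a linear approximation: the same per-unit change is assumed across the whole observed x range

(β₀ = 2.8256 is the fitted value at x = 0 and is not part of the slope interpretation.)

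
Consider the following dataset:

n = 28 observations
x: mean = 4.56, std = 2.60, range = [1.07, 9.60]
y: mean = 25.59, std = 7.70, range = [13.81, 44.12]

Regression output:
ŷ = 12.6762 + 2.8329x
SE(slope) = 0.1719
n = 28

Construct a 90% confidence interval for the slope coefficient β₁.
The 90% CI for β₁ is (2.5397, 3.1261)

Confidence interval for the slope:

The 90% CI for β₁ is: β̂₁ ± t*(α/2, n-2) × SE(β̂₁)

Step 1: Find critical t-value
- Confidence level = 0.9
- Degrees of freedom = n - 2 = 28 - 2 = 26
- t*(α/2, 26) = 1.7056

Step 2: Calculate margin of error
Margin = 1.7056 × 0.1719 = 0.2932

Step 3: Construct interval
CI = 2.8329 ± 0.2932
CI = (2.5397, 3.1261)

Interpretation: intervals built this way capture the true β₁ in 90% of repeated samples; here the plausible range for the per-unit effect of x on y is 2.5397 to 3.1261.
Since 0 is outside the interval, a two-sided test at α = 0.10 would reject H₀: β₁ = 0.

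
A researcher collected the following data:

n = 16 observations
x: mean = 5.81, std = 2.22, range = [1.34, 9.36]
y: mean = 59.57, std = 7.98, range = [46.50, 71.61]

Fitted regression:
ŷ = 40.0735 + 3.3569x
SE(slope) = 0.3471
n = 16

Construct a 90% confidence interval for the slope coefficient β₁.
The 90% CI for β₁ is (2.7456, 3.9682)

Confidence interval for the slope:

The 90% CI for β₁ is: β̂₁ ± t*(α/2, n-2) × SE(β̂₁)

Step 1: Find critical t-value
- Confidence level = 0.9
- Degrees of freedom = n - 2 = 16 - 2 = 14
- t*(α/2, 14) = 1.7613

Step 2: Calculate margin of error
Margin = 1.7613 × 0.3471 = 0.6113

Step 3: Construct interval
CI = 3.3569 ± 0.6113
CI = (2.7456, 3.9682)

Interpretation: intervals built this way capture the true β₁ in 90% of repeated samples; here the plausible range for the per-unit effect of x on y is 2.7456 to 3.9682.
Since 0 is outside the interval, a two-sided test at α = 0.10 would reject H₀: β₁ = 0.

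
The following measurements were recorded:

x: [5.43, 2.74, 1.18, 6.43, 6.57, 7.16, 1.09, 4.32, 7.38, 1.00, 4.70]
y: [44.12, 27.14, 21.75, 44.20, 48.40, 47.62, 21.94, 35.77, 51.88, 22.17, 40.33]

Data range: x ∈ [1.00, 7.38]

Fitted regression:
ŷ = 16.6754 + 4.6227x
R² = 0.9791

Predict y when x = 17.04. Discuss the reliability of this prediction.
ŷ = 95.4462 (extrapolation — x = 17.04 lies outside [1.00, 7.38], so reliability is low).

Prediction calculation:
ŷ = 16.6754 + 4.6227 × 17.04
ŷ = 95.4462

Reliability:
- Data range: x ∈ [1.00, 7.38]
- Prediction point: x = 17.04 is 9.66 units above the observed range → this is EXTRAPOLATION, not interpolation

Why that matters here:
- The linear relationship may not hold outside the observed range
- R² describes fit only over the sampled x values; it says nothing about behaviour beyond them

Report the number if required, but flag clearly that it is an extrapolation.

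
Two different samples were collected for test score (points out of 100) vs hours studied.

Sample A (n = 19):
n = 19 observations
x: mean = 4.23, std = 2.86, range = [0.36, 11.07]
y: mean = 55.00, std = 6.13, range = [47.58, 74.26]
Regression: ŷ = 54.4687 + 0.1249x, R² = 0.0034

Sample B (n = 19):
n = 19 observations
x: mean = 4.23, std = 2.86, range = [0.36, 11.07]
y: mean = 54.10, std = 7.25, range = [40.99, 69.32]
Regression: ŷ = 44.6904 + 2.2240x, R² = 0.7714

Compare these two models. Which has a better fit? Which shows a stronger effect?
Model B has the better fit (R² = 0.7714 vs 0.0034). Model B shows the stronger effect (|β₁| = 2.2240 vs 0.1249).

Model Comparison:

Which explains more variance? (R²)
- Model A: R² = 0.0034 → 0.34% of variance in test score explained
- Model B: R² = 0.7714 → 77.14% of variance in test score explained
- 0.7714 > 0.0034 → Model B has the better fit

Which has the larger per-hour effect? (|β₁|)
- Model A: β₁ = 0.1249 → predicted test score rises 0.1249 points per additional hour of study time
- Model B: β₁ = 2.2240 → predicted test score rises 2.2240 points per additional hour of study time
- |0.1249| < |2.2240| → Model B shows the stronger marginal effect

Note: A steeper slope doesn't make a better model if the scatter around the line is large.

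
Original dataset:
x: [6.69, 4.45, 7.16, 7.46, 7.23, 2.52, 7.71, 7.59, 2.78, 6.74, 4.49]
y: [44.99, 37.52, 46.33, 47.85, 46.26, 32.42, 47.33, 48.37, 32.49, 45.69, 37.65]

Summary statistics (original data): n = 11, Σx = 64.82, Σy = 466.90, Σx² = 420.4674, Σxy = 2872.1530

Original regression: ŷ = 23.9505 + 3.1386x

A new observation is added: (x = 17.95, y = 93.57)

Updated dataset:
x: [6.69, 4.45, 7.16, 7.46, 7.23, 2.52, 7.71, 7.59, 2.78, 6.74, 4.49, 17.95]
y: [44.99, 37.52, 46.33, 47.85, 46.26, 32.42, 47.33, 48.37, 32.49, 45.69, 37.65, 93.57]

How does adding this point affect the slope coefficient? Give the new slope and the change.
New slope β₁ = 3.9932 versus 3.1386 before: a change of +0.8546 (+27.2%).

The new point has HIGH LEVERAGE: x = 17.95 is far from the original mean x̄ = 64.82/11 ≈ 5.89 (original range [2.52, 7.71]).

Step 1: Update the sums with the new point (n goes from 11 to 12)
Σx  = 64.82 + 17.95 = 82.77
Σy  = 466.90 + 93.57 = 560.47
Σx² = 420.4674 + 17.95² = 420.4674 + 322.2025 = 742.6699
Σxy = 2872.1530 + 17.95×93.57 = 2872.1530 + 1679.5815 = 4551.7345

Step 2: Recompute the slope with b₁ = (nΣxy − ΣxΣy) / (nΣx² − (Σx)²)
Numerator   = 12×4551.7345 − 82.77×560.47 = 54620.8140 − 46390.1019 = 8230.7121
Denominator = 12×742.6699 − 82.77² = 8912.0388 − 6850.8729 = 2061.1659
b₁(new) = 8230.7121 / 2061.1659 = 3.9932

(Same formula on the original sums: (11×2872.1530 − 64.82×466.90) / (11×420.4674 − 64.82²) = 1329.2250 / 423.5090 = 3.1386, matching the given fit.)

Step 3: Change in slope
Δβ₁ = 3.9932 − 3.1386 = +0.8546
Relative change = +0.8546 / 3.1386 × 100% = +27.2%
→ the slope increases when the point is added.

Because the point sits above the extension of the original line at a high-leverage x, it tilts the fit up.
In practice: refit with and without it and report both if conclusions differ; examine leverage (hᵢ) and Cook's distance rather than deleting it automatically.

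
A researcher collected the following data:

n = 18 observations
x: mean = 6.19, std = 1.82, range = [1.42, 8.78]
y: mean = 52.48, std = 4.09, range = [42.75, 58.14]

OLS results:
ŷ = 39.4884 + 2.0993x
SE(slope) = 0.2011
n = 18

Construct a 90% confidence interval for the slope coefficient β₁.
The 90% CI for β₁ is (1.7482, 2.4504)

Confidence interval for the slope:

The 90% CI for β₁ is: β̂₁ ± t*(α/2, n-2) × SE(β̂₁)

Step 1: Find critical t-value
- Confidence level = 0.9
- Degrees of freedom = n - 2 = 18 - 2 = 16
- t*(α/2, 16) = 1.7459

Step 2: Calculate margin of error
Margin = 1.7459 × 0.2011 = 0.3511

Step 3: Construct interval
CI = 2.0993 ± 0.3511
CI = (1.7482, 2.4504)

Interpretation: each one-unit increase in x is associated with a change in mean y of between 1.7482 and 2.4504, with 90% confidence.
Both endpoints are positive, so the data support a genuinely positive slope at this confidence level.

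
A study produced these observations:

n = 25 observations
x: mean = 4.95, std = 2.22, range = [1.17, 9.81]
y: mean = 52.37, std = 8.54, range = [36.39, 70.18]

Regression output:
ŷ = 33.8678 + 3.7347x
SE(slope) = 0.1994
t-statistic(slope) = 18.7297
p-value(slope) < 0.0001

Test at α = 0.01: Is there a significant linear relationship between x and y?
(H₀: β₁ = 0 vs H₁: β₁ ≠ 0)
Reject H₀: p-value < 0.0001 < α = 0.01. The linear relationship is significant at the 1% level.

Hypothesis test for the slope coefficient:

H₀: β₁ = 0 (no linear relationship)
H₁: β₁ ≠ 0 (linear relationship exists)

Test statistic: t = β̂₁ / SE(β̂₁) = 3.7347 / 0.1994 = 18.7297

The p-value (<0.0001) is the probability, under H₀, of a t-statistic at least as extreme as |t| = 18.7297 (two-sided, df = n − 2 = 23).

Decision rule: reject H₀ if p-value < α.
p-value < 0.0001 < α = 0.01 → reject H₀.

There is sufficient evidence at the 1% significance level to conclude that a linear relationship exists between x and y.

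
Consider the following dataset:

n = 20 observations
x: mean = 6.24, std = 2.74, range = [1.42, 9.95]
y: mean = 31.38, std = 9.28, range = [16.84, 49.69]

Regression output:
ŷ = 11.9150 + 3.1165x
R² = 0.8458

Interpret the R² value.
The model explains 84.58% of the variance in y (R² = 0.8458), leaving 15.42% unexplained; the fit is strong.

R² = 1 − SS_res/SS_tot compares the residual scatter to the total scatter of y about its mean.

Here R² = 0.8458:
- Explained: 84.58% of the variation in y
- Unexplained (residual): 100% − 84.58% = 15.42%
- Rule of thumb (below 0.3 weak; 0.3 to below 0.7 moderate; 0.7 and above strong) → strong

Equivalently, for simple linear regression R² = r², so |r| = √0.8458 ≈ 0.9197.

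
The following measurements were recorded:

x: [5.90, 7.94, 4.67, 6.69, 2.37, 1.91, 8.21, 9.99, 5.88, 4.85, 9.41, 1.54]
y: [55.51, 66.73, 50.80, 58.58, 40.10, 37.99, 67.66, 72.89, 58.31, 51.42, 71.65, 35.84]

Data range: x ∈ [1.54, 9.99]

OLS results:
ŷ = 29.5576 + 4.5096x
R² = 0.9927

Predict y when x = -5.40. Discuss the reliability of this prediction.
ŷ = 5.2058, but this is extrapolation (below the data range [1.54, 9.99]) and may be unreliable.

Prediction calculation:
ŷ = 29.5576 + 4.5096 × (-5.40)
ŷ = 5.2058

Reliability:
- Data range: x ∈ [1.54, 9.99]
- Prediction point: x = -5.40 is 6.94 units below the observed range → this is EXTRAPOLATION, not interpolation

Why that matters here:
- The linear relationship may not hold outside the observed range
- The standard error of prediction grows with (x − x̄)², and x = -5.40 is far from x̄ = 5.78

A defensible statement: 'if the linear trend continued to x = -5.40, y would be about 5.2058' — the premise is untested.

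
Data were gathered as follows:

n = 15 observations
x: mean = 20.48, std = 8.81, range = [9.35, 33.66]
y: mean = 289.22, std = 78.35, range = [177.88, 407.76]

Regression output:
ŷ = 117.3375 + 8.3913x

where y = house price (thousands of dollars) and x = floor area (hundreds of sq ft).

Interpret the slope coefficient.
For each additional hundred sq ft of floor area, predicted house price increases by approximately 8.3913 thousand dollars.

β₁ = 8.3913 is the change in predicted house price (thousand dollars) per additional hundred sq ft of floor area.

Interpretation:
- Floor area up by 1 hundred sq ft → predicted house price increases by 8.3913 thousand dollars
- This is a linear approximation: the same per-unit change is assumed across the whole observed x range
- The slope describes association in these data, not necessarily a causal effect

(β₀ = 117.3375 is the fitted value at x = 0 and is not part of the slope interpretation.)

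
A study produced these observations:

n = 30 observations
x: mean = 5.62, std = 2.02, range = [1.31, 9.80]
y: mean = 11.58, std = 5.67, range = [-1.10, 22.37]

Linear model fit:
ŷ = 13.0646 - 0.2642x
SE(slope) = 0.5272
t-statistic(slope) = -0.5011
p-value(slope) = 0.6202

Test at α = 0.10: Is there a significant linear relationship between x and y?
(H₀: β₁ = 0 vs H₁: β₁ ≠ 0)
Fail to reject H₀: p-value = 0.6202 ≥ α = 0.10. The linear relationship is not significant at the 10% level.

Hypothesis test for the slope coefficient:

H₀: β₁ = 0 (no linear relationship)
H₁: β₁ ≠ 0 (linear relationship exists)

Test statistic: t = β̂₁ / SE(β̂₁) = -0.2642 / 0.5272 = -0.5011

p = 0.6202: how often a slope estimate this far from 0 (in SE units) would arise by chance if β₁ were truly 0.

Decision rule: reject H₀ if p-value < α.
p-value = 0.6202 ≥ α = 0.10 → fail to reject H₀.

Conclusion: the linear association between x and y is not significant at the 10% level.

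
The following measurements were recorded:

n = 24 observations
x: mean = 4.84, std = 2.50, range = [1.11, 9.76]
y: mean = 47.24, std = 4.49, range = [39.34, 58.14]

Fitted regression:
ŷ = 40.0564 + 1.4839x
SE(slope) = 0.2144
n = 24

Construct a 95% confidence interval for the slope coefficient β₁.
The 95% CI for β₁ is (1.0393, 1.9285)

Confidence interval for the slope:

The 95% CI for β₁ is: β̂₁ ± t*(α/2, n-2) × SE(β̂₁)

Step 1: Find critical t-value
- Confidence level = 0.95
- Degrees of freedom = n - 2 = 24 - 2 = 22
- t*(α/2, 22) = 2.0739

Step 2: Calculate margin of error
Margin = 2.0739 × 0.2144 = 0.4446

Step 3: Construct interval
CI = 1.4839 ± 0.4446
CI = (1.0393, 1.9285)

Interpretation: each one-unit increase in x is associated with a change in mean y of between 1.0393 and 1.9285, with 95% confidence.
The interval does not include 0, suggesting a significant linear relationship.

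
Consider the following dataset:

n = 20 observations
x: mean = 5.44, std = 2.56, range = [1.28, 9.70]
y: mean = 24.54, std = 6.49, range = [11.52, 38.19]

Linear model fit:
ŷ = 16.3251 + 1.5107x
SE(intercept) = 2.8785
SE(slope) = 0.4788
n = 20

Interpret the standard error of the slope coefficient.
SE(β̂₁) = 0.4788 is the estimated standard deviation of the slope estimate across repeated samples; relative to β̂₁ = 1.5107 that is 31.7%, a moderately precise estimate.

What SE measures:
- The standard error quantifies the sampling variability of the coefficient estimate
- It is the estimated standard deviation of β̂₁ across hypothetical repeated samples of the same size
- Smaller SE → more precise estimate

Relative precision:
- SE / |β̂₁| = 0.4788 / 1.5107 = 31.7%
- Rule of thumb (under 20%: precise; 20% to under 50%: moderately precise; 50% or more: imprecise) → moderately precise

Link to the t-test: t = β̂₁ / SE(β̂₁) = 1.5107 / 0.4788 = 3.1552, the statistic for H₀: β₁ = 0.

What drives SE(β̂₁): more residual scatter → larger SE.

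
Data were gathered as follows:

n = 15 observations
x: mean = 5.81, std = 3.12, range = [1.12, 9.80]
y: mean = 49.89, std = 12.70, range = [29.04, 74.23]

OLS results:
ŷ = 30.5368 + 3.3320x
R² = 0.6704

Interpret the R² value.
About 67.04% of the variability in y is accounted for by the regression on x (R² = 0.6704) — a moderate linear fit.

R² (coefficient of determination) measures the proportion of variance in y explained by the regression model.

Here R² = 0.6704:
- Explained: 67.04% of the variation in y
- Unexplained (residual): 100% − 67.04% = 32.96%
- Rule of thumb (below 0.3 weak; 0.3 to below 0.7 moderate; 0.7 and above strong) → moderate

Note: R² says nothing about causation, and a high R² does not by itself mean the linear form is appropriate — check the residuals.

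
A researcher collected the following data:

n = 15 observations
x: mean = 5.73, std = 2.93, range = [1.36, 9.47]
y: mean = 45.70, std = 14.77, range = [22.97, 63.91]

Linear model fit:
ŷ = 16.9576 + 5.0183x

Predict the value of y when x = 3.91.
ŷ = 36.5792

To predict y for x = 3.91, substitute into the regression equation:

ŷ = 16.9576 + 5.0183 × 3.91
ŷ = 16.9576 + 19.6216
ŷ = 36.5792

This is the fitted mean response at that x — an individual observation would come with a wider prediction interval.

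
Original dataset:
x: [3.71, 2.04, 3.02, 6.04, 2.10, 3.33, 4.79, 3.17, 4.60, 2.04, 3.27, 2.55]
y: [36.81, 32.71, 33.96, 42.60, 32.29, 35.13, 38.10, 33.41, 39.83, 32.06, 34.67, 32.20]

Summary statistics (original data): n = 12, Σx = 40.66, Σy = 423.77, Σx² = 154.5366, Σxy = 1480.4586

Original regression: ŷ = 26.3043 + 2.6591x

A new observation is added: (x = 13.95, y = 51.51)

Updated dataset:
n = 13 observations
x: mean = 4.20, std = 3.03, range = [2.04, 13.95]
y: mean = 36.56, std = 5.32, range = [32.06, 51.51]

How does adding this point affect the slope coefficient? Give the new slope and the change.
The slope changes from 2.6591 to 1.6911 (change of -0.9680, or -36.4%).

The new point has HIGH LEVERAGE: x = 13.95 is far from the original mean x̄ = 40.66/12 ≈ 3.39 (original range [2.04, 6.04]).

Step 1: Update the sums with the new point (n goes from 12 to 13)
Σx  = 40.66 + 13.95 = 54.61
Σy  = 423.77 + 51.51 = 475.28
Σx² = 154.5366 + 13.95² = 154.5366 + 194.6025 = 349.1391
Σxy = 1480.4586 + 13.95×51.51 = 1480.4586 + 718.5645 = 2199.0231

Step 2: Recompute the slope with b₁ = (nΣxy − ΣxΣy) / (nΣx² − (Σx)²)
Numerator   = 13×2199.0231 − 54.61×475.28 = 28587.3003 − 25955.0408 = 2632.2595
Denominator = 13×349.1391 − 54.61² = 4538.8083 − 2982.2521 = 1556.5562
b₁(new) = 2632.2595 / 1556.5562 = 1.6911

(Same formula on the original sums: (12×1480.4586 − 40.66×423.77) / (12×154.5366 − 40.66²) = 535.0150 / 201.2036 = 2.6591, matching the given fit.)

Step 3: Change in slope
Δβ₁ = 1.6911 − 2.6591 = -0.9680
Relative change = -0.9680 / 2.6591 × 100% = -36.4%
→ the slope decreases when the point is added.

Because the point sits below the extension of the original line at a high-leverage x, it tilts the fit down.
In practice: check such a point for data-entry or measurement error; refit with and without it and report both if conclusions differ.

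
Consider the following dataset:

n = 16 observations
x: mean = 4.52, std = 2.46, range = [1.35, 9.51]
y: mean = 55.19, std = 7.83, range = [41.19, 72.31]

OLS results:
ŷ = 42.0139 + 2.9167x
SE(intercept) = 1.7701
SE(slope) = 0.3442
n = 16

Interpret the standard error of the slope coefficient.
SE(slope) = 0.3442 measures the uncertainty in the estimated slope. The coefficient is estimated precisely (SE/|β̂₁| = 11.8%).

What SE measures:
- The standard error quantifies the sampling variability of the coefficient estimate
- It is the estimated standard deviation of β̂₁ across hypothetical repeated samples of the same size
- Smaller SE → more precise estimate

Relative precision:
- SE / |β̂₁| = 0.3442 / 2.9167 = 11.8%
- Rule of thumb (under 20%: precise; 20% to under 50%: moderately precise; 50% or more: imprecise) → precise

Link to the t-test: t = β̂₁ / SE(β̂₁) = 2.9167 / 0.3442 = 8.4739, the statistic for H₀: β₁ = 0.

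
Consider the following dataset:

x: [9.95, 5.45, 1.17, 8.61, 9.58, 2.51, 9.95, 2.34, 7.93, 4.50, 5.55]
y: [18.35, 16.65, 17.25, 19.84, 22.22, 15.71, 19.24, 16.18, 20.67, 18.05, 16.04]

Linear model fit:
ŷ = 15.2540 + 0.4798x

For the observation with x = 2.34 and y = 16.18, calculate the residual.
Residual = -0.1967

The residual is the difference between the actual value and the predicted value:

Residual = y - ŷ

Step 1: Calculate predicted value
ŷ = 15.2540 + 0.4798 × 2.34
ŷ = 16.3767

Step 2: Calculate residual
Residual = 16.18 - 16.3767
Residual = -0.1967

Interpretation: the model overestimates the actual value by 0.1967 at this point (negative residual → observation lies below the fitted line).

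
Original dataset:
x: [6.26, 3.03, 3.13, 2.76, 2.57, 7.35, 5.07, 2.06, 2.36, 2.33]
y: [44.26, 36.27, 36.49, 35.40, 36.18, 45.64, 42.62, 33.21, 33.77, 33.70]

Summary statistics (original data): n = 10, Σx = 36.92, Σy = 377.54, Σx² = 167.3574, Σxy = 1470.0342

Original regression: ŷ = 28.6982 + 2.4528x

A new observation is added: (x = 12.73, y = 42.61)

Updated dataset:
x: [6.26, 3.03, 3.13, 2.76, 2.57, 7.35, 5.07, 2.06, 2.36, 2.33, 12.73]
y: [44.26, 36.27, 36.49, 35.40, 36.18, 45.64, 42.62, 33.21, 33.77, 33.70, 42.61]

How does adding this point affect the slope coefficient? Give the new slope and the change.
The slope changes from 2.4528 to 1.1021 (change of -1.3507, or -55.1%).

x = 12.73 lies well outside the original x-range [2.06, 7.35] (x̄ ≈ 3.69), so this observation has high leverage and can move the slope substantially.

Step 1: Update the sums with the new point (n goes from 10 to 11)
Σx  = 36.92 + 12.73 = 49.65
Σy  = 377.54 + 42.61 = 420.15
Σx² = 167.3574 + 12.73² = 167.3574 + 162.0529 = 329.4103
Σxy = 1470.0342 + 12.73×42.61 = 1470.0342 + 542.4253 = 2012.4595

Step 2: Recompute the slope with b₁ = (nΣxy − ΣxΣy) / (nΣx² − (Σx)²)
Numerator   = 11×2012.4595 − 49.65×420.15 = 22137.0545 − 20860.4475 = 1276.6070
Denominator = 11×329.4103 − 49.65² = 3623.5133 − 2465.1225 = 1158.3908
b₁(new) = 1276.6070 / 1158.3908 = 1.1021

(Same formula on the original sums: (10×1470.0342 − 36.92×377.54) / (10×167.3574 − 36.92²) = 761.5652 / 310.4876 = 2.4528, matching the given fit.)

Step 3: Change in slope
Δβ₁ = 1.1021 − 2.4528 = -1.3507
Relative change = -1.3507 / 2.4528 × 100% = -55.1%
→ the slope decreases when the point is added.

A high-leverage point only changes the slope if it is off the original line; here y = 42.61 is below the original trend, so the slope decreases.
In practice: check such a point for data-entry or measurement error; refit with and without it and report both if conclusions differ.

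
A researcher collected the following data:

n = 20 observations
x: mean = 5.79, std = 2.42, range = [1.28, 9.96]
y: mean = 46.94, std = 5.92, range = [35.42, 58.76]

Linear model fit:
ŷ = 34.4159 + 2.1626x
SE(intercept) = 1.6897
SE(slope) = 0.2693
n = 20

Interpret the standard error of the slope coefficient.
SE(β̂₁) = 0.2693 is the estimated standard deviation of the slope estimate across repeated samples; relative to β̂₁ = 2.1626 that is 12.5%, a precise estimate.

What SE measures:
- The standard error quantifies the sampling variability of the coefficient estimate
- It is the estimated standard deviation of β̂₁ across hypothetical repeated samples of the same size
- Smaller SE → more precise estimate

Relative precision:
- SE / |β̂₁| = 0.2693 / 2.1626 = 12.5%
- Rule of thumb (under 20%: precise; 20% to under 50%: moderately precise; 50% or more: imprecise) → precise

Rough 95% range (±2 SE): 2.1626 ± 0.5386 → (1.6240, 2.7012).

What drives SE(β̂₁): wider spread of x values → smaller SE.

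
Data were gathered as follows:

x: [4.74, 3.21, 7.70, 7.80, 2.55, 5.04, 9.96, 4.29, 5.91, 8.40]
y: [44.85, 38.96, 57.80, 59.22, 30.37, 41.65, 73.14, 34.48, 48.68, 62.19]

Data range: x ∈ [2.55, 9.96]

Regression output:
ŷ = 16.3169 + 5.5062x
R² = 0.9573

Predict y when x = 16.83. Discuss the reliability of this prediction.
The equation gives ŷ = 108.9862; however x = 16.83 is 6.87 units above the observed range, so this extrapolated value should not be trusted.

Prediction calculation:
ŷ = 16.3169 + 5.5062 × 16.83
ŷ = 108.9862

Reliability:
- Data range: x ∈ [2.55, 9.96]
- Prediction point: x = 16.83 is 6.87 units above the observed range → this is EXTRAPOLATION, not interpolation

Why that matters here:
- The standard error of prediction grows with (x − x̄)², and x = 16.83 is far from x̄ = 5.96
- The linear relationship may not hold outside the observed range
- R² describes fit only over the sampled x values; it says nothing about behaviour beyond them

Report the number if required, but flag clearly that it is an extrapolation.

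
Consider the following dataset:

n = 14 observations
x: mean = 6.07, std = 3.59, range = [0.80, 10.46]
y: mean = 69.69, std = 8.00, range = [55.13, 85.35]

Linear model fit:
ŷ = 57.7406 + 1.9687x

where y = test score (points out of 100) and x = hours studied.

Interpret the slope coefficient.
For each additional hour of study time, predicted test score increases by approximately 1.9687 points.

β₁ = 1.9687 is the change in predicted test score (points) per additional hour of study time.

Interpretation:
- Study time up by 1 hour → predicted test score increases by 1.9687 points
- The effect is assumed constant over the observed range of x (linearity)
- The slope describes association in these data, not necessarily a causal effect

(β₀ = 57.7406 is the fitted value at x = 0 and is not part of the slope interpretation.)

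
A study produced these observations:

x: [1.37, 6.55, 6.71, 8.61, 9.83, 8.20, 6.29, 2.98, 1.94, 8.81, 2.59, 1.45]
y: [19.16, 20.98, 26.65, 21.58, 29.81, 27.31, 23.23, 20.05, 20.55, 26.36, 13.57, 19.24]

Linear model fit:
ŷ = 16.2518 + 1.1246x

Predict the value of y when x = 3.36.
ŷ = 20.0305

Plug x = 3.36 into the fitted line:

ŷ = 16.2518 + 1.1246 × 3.36
ŷ = 16.2518 + 3.7787
ŷ = 20.0305

This is a point prediction; actual observations scatter around it by roughly the residual standard deviation.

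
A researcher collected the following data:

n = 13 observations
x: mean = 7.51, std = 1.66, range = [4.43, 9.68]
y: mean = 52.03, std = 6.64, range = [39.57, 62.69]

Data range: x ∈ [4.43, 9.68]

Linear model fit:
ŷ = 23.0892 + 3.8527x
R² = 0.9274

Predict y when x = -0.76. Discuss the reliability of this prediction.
ŷ = 20.1611, but this is extrapolation (below the data range [4.43, 9.68]) and may be unreliable.

Prediction calculation:
ŷ = 23.0892 + 3.8527 × (-0.76)
ŷ = 20.1611

Reliability:
- Data range: x ∈ [4.43, 9.68]
- Prediction point: x = -0.76 is 5.19 units below the observed range → this is EXTRAPOLATION, not interpolation

Why that matters here:
- There are no observations near this x to validate the fitted line there
- Real relationships often flatten, saturate, or turn nonlinear at extremes
- The standard error of prediction grows with (x − x̄)², and x = -0.76 is far from x̄ = 7.51

A defensible statement: 'if the linear trend continued to x = -0.76, y would be about 20.1611' — the premise is untested.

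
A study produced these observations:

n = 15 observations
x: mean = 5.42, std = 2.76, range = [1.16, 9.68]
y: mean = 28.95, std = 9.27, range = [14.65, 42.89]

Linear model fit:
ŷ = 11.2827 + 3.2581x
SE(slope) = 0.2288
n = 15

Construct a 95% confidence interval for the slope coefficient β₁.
The 95% CI for β₁ is (2.7638, 3.7524)

Confidence interval for the slope:

The 95% CI for β₁ is: β̂₁ ± t*(α/2, n-2) × SE(β̂₁)

Step 1: Find critical t-value
- Confidence level = 0.95
- Degrees of freedom = n - 2 = 15 - 2 = 13
- t*(α/2, 13) = 2.1604

Step 2: Calculate margin of error
Margin = 2.1604 × 0.2288 = 0.4943

Step 3: Construct interval
CI = 3.2581 ± 0.4943
CI = (2.7638, 3.7524)

Interpretation: each one-unit increase in x is associated with a change in mean y of between 2.7638 and 3.7524, with 95% confidence.
Since 0 is outside the interval, a two-sided test at α = 0.05 would reject H₀: β₁ = 0.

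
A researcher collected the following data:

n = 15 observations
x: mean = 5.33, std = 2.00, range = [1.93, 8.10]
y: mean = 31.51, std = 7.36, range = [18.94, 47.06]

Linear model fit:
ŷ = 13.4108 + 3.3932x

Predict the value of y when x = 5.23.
ŷ = 31.1572

x = 5.23 lies inside the observed range [1.93, 8.10], so the fitted equation applies directly:

ŷ = 13.4108 + 3.3932 × 5.23
ŷ = 13.4108 + 17.7464
ŷ = 31.1572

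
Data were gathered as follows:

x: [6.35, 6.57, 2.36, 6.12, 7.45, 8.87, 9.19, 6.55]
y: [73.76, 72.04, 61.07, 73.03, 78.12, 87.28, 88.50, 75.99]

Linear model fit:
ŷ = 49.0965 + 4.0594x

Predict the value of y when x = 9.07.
ŷ = 85.9153

To predict y for x = 9.07, substitute into the regression equation:

ŷ = 49.0965 + 4.0594 × 9.07
ŷ = 49.0965 + 36.8188
ŷ = 85.9153

This is the fitted mean response at that x — an individual observation would come with a wider prediction interval.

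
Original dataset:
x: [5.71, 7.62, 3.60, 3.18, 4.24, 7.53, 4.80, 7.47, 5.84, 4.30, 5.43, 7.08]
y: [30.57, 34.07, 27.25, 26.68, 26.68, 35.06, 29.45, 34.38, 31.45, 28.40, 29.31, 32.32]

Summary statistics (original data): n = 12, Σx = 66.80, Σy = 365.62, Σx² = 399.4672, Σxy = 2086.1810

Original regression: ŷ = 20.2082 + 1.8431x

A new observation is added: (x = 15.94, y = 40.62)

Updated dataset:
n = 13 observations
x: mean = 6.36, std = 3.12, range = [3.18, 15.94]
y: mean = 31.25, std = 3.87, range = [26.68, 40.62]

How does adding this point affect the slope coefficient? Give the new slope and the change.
Adding the point moves β₁ from 1.8431 to 1.1667, i.e. it decreases by 0.6764 (-36.7%).

x = 15.94 lies well outside the original x-range [3.18, 7.62] (x̄ ≈ 5.57), so this observation has high leverage and can move the slope substantially.

Step 1: Update the sums with the new point (n goes from 12 to 13)
Σx  = 66.80 + 15.94 = 82.74
Σy  = 365.62 + 40.62 = 406.24
Σx² = 399.4672 + 15.94² = 399.4672 + 254.0836 = 653.5508
Σxy = 2086.1810 + 15.94×40.62 = 2086.1810 + 647.4828 = 2733.6638

Step 2: Recompute the slope with b₁ = (nΣxy − ΣxΣy) / (nΣx² − (Σx)²)
Numerator   = 13×2733.6638 − 82.74×406.24 = 35537.6294 − 33612.2976 = 1925.3318
Denominator = 13×653.5508 − 82.74² = 8496.1604 − 6845.9076 = 1650.2528
b₁(new) = 1925.3318 / 1650.2528 = 1.1667

(Same formula on the original sums: (12×2086.1810 − 66.80×365.62) / (12×399.4672 − 66.80²) = 610.7560 / 331.3664 = 1.8431, matching the given fit.)

Step 3: Change in slope
Δβ₁ = 1.1667 − 1.8431 = -0.6764
Relative change = -0.6764 / 1.8431 × 100% = -36.7%
→ the slope decreases when the point is added.

Because the point sits below the extension of the original line at a high-leverage x, it tilts the fit down.
In practice: investigate whether it comes from the same population as the rest of the sample; check such a point for data-entry or measurement error.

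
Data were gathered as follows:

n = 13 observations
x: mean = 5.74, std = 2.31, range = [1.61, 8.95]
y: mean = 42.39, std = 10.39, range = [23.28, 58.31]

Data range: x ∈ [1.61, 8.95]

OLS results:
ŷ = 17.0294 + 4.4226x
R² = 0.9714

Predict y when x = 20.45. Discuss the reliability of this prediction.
ŷ = 107.4716, but this is extrapolation (above the data range [1.61, 8.95]) and may be unreliable.

Prediction calculation:
ŷ = 17.0294 + 4.4226 × 20.45
ŷ = 107.4716

Reliability:
- Data range: x ∈ [1.61, 8.95]
- Prediction point: x = 20.45 is 11.50 units above the observed range → this is EXTRAPOLATION, not interpolation

Why that matters here:
- The standard error of prediction grows with (x − x̄)², and x = 20.45 is far from x̄ = 5.74
- R² describes fit only over the sampled x values; it says nothing about behaviour beyond them
- The linear relationship may not hold outside the observed range

The R² = 0.9714 only validates the fit within [1.61, 8.95]; treat ŷ = 107.4716 with caution.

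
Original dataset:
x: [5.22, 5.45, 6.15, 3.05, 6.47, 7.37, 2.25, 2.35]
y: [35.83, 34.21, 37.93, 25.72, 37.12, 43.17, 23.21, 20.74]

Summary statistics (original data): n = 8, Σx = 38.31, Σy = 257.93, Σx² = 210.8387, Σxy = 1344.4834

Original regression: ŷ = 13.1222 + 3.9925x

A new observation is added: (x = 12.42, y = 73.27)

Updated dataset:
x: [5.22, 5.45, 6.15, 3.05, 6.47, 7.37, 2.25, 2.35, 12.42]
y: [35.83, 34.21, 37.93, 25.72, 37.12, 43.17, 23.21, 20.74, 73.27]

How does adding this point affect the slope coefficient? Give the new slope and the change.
Adding the point moves β₁ from 3.9925 to 4.8976, i.e. it increases by 0.9051 (+22.7%).

x = 12.42 lies well outside the original x-range [2.25, 7.37] (x̄ ≈ 4.79), so this observation has high leverage and can move the slope substantially.

Step 1: Update the sums with the new point (n goes from 8 to 9)
Σx  = 38.31 + 12.42 = 50.73
Σy  = 257.93 + 73.27 = 331.20
Σx² = 210.8387 + 12.42² = 210.8387 + 154.2564 = 365.0951
Σxy = 1344.4834 + 12.42×73.27 = 1344.4834 + 910.0134 = 2254.4968

Step 2: Recompute the slope with b₁ = (nΣxy − ΣxΣy) / (nΣx² − (Σx)²)
Numerator   = 9×2254.4968 − 50.73×331.20 = 20290.4712 − 16801.7760 = 3488.6952
Denominator = 9×365.0951 − 50.73² = 3285.8559 − 2573.5329 = 712.3230
b₁(new) = 3488.6952 / 712.3230 = 4.8976

(Same formula on the original sums: (8×1344.4834 − 38.31×257.93) / (8×210.8387 − 38.31²) = 874.5689 / 219.0535 = 3.9925, matching the given fit.)

Step 3: Change in slope
Δβ₁ = 4.8976 − 3.9925 = +0.9051
Relative change = +0.9051 / 3.9925 × 100% = +22.7%
→ the slope increases when the point is added.

A high-leverage point only changes the slope if it is off the original line; here y = 73.27 is above the original trend, so the slope increases.
In practice: investigate whether it comes from the same population as the rest of the sample; refit with and without it and report both if conclusions differ.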